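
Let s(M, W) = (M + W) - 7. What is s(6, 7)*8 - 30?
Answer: 18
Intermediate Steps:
s(M, W) = -7 + M + W
s(6, 7)*8 - 30 = (-7 + 6 + 7)*8 - 30 = 6*8 - 30 = 48 - 30 = 18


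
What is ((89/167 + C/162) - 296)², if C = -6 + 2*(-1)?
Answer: 15979614497401/182979729 ≈ 87330.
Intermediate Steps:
C = -8 (C = -6 - 2 = -8)
((89/167 + C/162) - 296)² = ((89/167 - 8/162) - 296)² = ((89*(1/167) - 8*1/162) - 296)² = ((89/167 - 4/81) - 296)² = (6541/13527 - 296)² = (-3997451/13527)² = 15979614497401/182979729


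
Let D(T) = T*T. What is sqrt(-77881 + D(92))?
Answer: 9*I*sqrt(857) ≈ 263.47*I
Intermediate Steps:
D(T) = T**2
sqrt(-77881 + D(92)) = sqrt(-77881 + 92**2) = sqrt(-77881 + 8464) = sqrt(-69417) = 9*I*sqrt(857)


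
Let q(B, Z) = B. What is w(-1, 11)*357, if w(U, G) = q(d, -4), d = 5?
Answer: 1785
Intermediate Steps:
w(U, G) = 5
w(-1, 11)*357 = 5*357 = 1785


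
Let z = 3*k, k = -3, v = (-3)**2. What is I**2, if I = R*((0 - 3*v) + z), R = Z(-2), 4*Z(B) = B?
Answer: 324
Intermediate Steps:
v = 9
Z(B) = B/4
R = -1/2 (R = (1/4)*(-2) = -1/2 ≈ -0.50000)
z = -9 (z = 3*(-3) = -9)
I = 18 (I = -((0 - 3*9) - 9)/2 = -((0 - 27) - 9)/2 = -(-27 - 9)/2 = -1/2*(-36) = 18)
I**2 = 18**2 = 324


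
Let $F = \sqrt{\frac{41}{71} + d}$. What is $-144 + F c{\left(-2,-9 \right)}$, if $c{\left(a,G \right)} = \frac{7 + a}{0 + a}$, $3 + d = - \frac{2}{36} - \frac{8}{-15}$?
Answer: $-144 - \frac{17 i \sqrt{30530}}{852} \approx -144.0 - 3.4864 i$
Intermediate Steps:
$d = - \frac{227}{90}$ ($d = -3 - \left(- \frac{8}{15} + \frac{1}{18}\right) = -3 - - \frac{43}{90} = -3 + \left(- \frac{1}{18} + \frac{8}{15}\right) = -3 + \frac{43}{90} = - \frac{227}{90} \approx -2.5222$)
$F = \frac{17 i \sqrt{30530}}{2130}$ ($F = \sqrt{\frac{41}{71} - \frac{227}{90}} = \sqrt{- \frac{12427}{6390}} = \frac{17 i \sqrt{30530}}{2130} \approx 1.3945 i$)
$c{\left(a,G \right)} = \frac{7 + a}{a}$
$-144 + F c{\left(-2,-9 \right)} = -144 + \frac{17 i \sqrt{30530}}{2130} \frac{7 - 2}{-2} = -144 + \frac{17 i \sqrt{30530}}{2130} \left(\left(- \frac{1}{2}\right) 5\right) = -144 + \frac{17 i \sqrt{30530}}{2130} \left(- \frac{5}{2}\right) = -144 - \frac{17 i \sqrt{30530}}{852}$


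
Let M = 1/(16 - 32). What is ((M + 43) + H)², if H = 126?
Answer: 7306209/256 ≈ 28540.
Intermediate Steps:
M = -1/16 (M = 1/(-16) = -1/16 ≈ -0.062500)
((M + 43) + H)² = ((-1/16 + 43) + 126)² = (687/16 + 126)² = (2703/16)² = 7306209/256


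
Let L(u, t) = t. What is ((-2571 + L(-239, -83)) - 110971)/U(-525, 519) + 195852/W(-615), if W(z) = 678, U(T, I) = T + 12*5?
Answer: 1867877/3503 ≈ 533.22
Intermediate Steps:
U(T, I) = 60 + T (U(T, I) = T + 60 = 60 + T)
((-2571 + L(-239, -83)) - 110971)/U(-525, 519) + 195852/W(-615) = ((-2571 - 83) - 110971)/(60 - 525) + 195852/678 = (-2654 - 110971)/(-465) + 195852*(1/678) = -113625*(-1/465) + 32642/113 = 7575/31 + 32642/113 = 1867877/3503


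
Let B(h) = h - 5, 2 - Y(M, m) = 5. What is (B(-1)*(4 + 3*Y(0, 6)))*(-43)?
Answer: -1290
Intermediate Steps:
Y(M, m) = -3 (Y(M, m) = 2 - 1*5 = 2 - 5 = -3)
B(h) = -5 + h
(B(-1)*(4 + 3*Y(0, 6)))*(-43) = ((-5 - 1)*(4 + 3*(-3)))*(-43) = -6*(4 - 9)*(-43) = -6*(-5)*(-43) = 30*(-43) = -1290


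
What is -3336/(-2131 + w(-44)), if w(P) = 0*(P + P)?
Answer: 3336/2131 ≈ 1.5655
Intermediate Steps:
w(P) = 0 (w(P) = 0*(2*P) = 0)
-3336/(-2131 + w(-44)) = -3336/(-2131 + 0) = -3336/(-2131) = -3336*(-1/2131) = 3336/2131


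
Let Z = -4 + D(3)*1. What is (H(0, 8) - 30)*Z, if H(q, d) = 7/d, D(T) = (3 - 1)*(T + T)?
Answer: -233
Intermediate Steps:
D(T) = 4*T (D(T) = 2*(2*T) = 4*T)
Z = 8 (Z = -4 + (4*3)*1 = -4 + 12*1 = -4 + 12 = 8)
(H(0, 8) - 30)*Z = (7/8 - 30)*8 = -233/8*8 = -233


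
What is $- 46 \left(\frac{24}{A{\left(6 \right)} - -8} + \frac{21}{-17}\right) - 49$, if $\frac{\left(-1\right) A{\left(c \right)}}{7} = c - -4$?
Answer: $\frac{13507}{527} \approx 25.63$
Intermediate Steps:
$A{\left(c \right)} = -28 - 7 c$ ($A{\left(c \right)} = - 7 \left(c - -4\right) = - 7 \left(c + 4\right) = - 7 \left(4 + c\right) = -28 - 7 c$)
$- 46 \left(\frac{24}{A{\left(6 \right)} - -8} + \frac{21}{-17}\right) - 49 = - 46 \left(\frac{24}{\left(-28 - 42\right) - -8} + \frac{21}{-17}\right) - 49 = - 46 \left(\frac{24}{\left(-28 - 42\right) + 8} + 21 \left(- \frac{1}{17}\right)\right) - 49 = - 46 \left(\frac{24}{-70 + 8} - \frac{21}{17}\right) - 49 = - 46 \left(\frac{24}{-62} - \frac{21}{17}\right) - 49 = - 46 \left(24 \left(- \frac{1}{62}\right) - \frac{21}{17}\right) - 49 = - 46 \left(- \frac{12}{31} - \frac{21}{17}\right) - 49 = \left(-46\right) \left(- \frac{855}{527}\right) - 49 = \frac{39330}{527} - 49 = \frac{13507}{527}$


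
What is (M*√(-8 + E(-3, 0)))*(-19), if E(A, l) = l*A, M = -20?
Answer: 760*I*√2 ≈ 1074.8*I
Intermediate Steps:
E(A, l) = A*l
(M*√(-8 + E(-3, 0)))*(-19) = -20*√(-8 - 3*0)*(-19) = -20*√(-8 + 0)*(-19) = -40*I*√2*(-19) = 760*I*√2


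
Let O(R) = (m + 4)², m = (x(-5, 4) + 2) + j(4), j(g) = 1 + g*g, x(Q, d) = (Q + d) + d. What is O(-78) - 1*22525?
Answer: -21849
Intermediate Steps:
x(Q, d) = Q + 2*d
j(g) = 1 + g²
m = 22 (m = ((-5 + 2*4) + 2) + (1 + 4²) = ((-5 + 8) + 2) + (1 + 16) = (3 + 2) + 17 = 5 + 17 = 22)
O(R) = 676 (O(R) = (22 + 4)² = 26² = 676)
O(-78) - 1*22525 = 676 - 1*22525 = 676 - 22525 = -21849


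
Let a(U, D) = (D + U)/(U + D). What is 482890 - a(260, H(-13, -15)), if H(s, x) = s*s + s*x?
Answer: 482889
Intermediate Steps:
H(s, x) = s**2 + s*x
a(U, D) = 1 (a(U, D) = (D + U)/(D + U) = 1)
482890 - a(260, H(-13, -15)) = 482890 - 1*1 = 482890 - 1 = 482889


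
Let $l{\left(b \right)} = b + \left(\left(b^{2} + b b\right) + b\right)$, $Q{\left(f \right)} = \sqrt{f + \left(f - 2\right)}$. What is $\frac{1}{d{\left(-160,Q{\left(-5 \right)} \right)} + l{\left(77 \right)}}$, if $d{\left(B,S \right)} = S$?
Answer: $\frac{1001}{12024013} - \frac{i \sqrt{3}}{72144078} \approx 8.325 \cdot 10^{-5} - 2.4008 \cdot 10^{-8} i$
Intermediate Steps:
$Q{\left(f \right)} = \sqrt{-2 + 2 f}$ ($Q{\left(f \right)} = \sqrt{f + \left(-2 + f\right)} = \sqrt{-2 + 2 f}$)
$l{\left(b \right)} = 2 b + 2 b^{2}$ ($l{\left(b \right)} = b + \left(\left(b^{2} + b^{2}\right) + b\right) = b + \left(2 b^{2} + b\right) = b + \left(b + 2 b^{2}\right) = 2 b + 2 b^{2}$)
$\frac{1}{d{\left(-160,Q{\left(-5 \right)} \right)} + l{\left(77 \right)}} = \frac{1}{\sqrt{-2 + 2 \left(-5\right)} + 2 \cdot 77 \left(1 + 77\right)} = \frac{1}{\sqrt{-2 - 10} + 2 \cdot 77 \cdot 78} = \frac{1}{\sqrt{-12} + 12012} = \frac{1}{2 i \sqrt{3} + 12012} = \frac{1}{12012 + 2 i \sqrt{3}}$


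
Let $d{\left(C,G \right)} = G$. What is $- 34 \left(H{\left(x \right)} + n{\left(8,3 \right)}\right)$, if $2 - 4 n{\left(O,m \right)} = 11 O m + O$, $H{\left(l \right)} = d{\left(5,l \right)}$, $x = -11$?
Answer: $2669$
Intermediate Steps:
$H{\left(l \right)} = l$
$n{\left(O,m \right)} = \frac{1}{2} - \frac{O}{4} - \frac{11 O m}{4}$ ($n{\left(O,m \right)} = \frac{1}{2} - \frac{11 O m + O}{4} = \frac{1}{2} - \frac{O + 11 O m}{4} = \frac{1}{2} - \left(\frac{O}{4} + \frac{11 O m}{4}\right) = \frac{1}{2} - \frac{O}{4} - \frac{11 O m}{4}$)
$- 34 \left(H{\left(x \right)} + n{\left(8,3 \right)}\right) = - 34 \left(-11 - \left(\frac{3}{2} + 66\right)\right) = - 34 \left(-11 - \frac{135}{2}\right) = \left(-34\right) \left(- \frac{157}{2}\right) = 2669$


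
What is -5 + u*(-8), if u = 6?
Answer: -53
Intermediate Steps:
-5 + u*(-8) = -5 + 6*(-8) = -5 - 48 = -53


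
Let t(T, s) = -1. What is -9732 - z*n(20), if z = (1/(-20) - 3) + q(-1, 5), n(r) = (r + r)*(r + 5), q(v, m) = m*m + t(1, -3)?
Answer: -30682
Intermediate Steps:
q(v, m) = -1 + m² (q(v, m) = m*m - 1 = m² - 1 = -1 + m²)
n(r) = 2*r*(5 + r) (n(r) = (2*r)*(5 + r) = 2*r*(5 + r))
z = 419/20 (z = (1/(-20) - 3) + (-1 + 5²) = (-1/20 - 3) + (-1 + 25) = -61/20 + 24 = 419/20 ≈ 20.950)
-9732 - z*n(20) = -9732 - 419*2*20*(5 + 20)/20 = -9732 - 419*2*20*25/20 = -9732 - 419*1000/20 = -9732 - 1*20950 = -9732 - 20950 = -30682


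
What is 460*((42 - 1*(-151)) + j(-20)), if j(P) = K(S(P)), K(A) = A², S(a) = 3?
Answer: 92920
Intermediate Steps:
j(P) = 9 (j(P) = 3² = 9)
460*((42 - 1*(-151)) + j(-20)) = 460*((42 - 1*(-151)) + 9) = 460*((42 + 151) + 9) = 460*(193 + 9) = 460*202 = 92920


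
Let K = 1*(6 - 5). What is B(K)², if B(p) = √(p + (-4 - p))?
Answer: -4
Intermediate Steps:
K = 1 (K = 1*1 = 1)
B(p) = 2*I (B(p) = √(-4) = 2*I)
B(K)² = (2*I)² = -4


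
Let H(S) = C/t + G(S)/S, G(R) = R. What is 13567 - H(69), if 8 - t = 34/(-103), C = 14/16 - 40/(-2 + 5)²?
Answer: 838079687/61776 ≈ 13566.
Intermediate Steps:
C = -257/72 (C = 14*(1/16) - 40/(3²) = 7/8 - 40/9 = -257/72 ≈ -3.5694)
t = 858/103 (t = 8 - 34/(-103) = 8 - 34*(-1)/103 = 8 - 1*(-34/103) = 8 + 34/103 = 858/103 ≈ 8.3301)
H(S) = 35305/61776 (H(S) = -257/(72*858/103) + S/S = -257/72*103/858 + 1 = -26471/61776 + 1 = 35305/61776)
13567 - H(69) = 13567 - 1*35305/61776 = 13567 - 35305/61776 = 838079687/61776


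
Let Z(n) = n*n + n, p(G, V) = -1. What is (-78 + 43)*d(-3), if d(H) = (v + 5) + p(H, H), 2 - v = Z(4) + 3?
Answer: 595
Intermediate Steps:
Z(n) = n + n² (Z(n) = n² + n = n + n²)
v = -21 (v = 2 - (4*(1 + 4) + 3) = 2 - (4*5 + 3) = 2 - (20 + 3) = 2 - 1*23 = 2 - 23 = -21)
d(H) = -17 (d(H) = (-21 + 5) - 1 = -16 - 1 = -17)
(-78 + 43)*d(-3) = (-78 + 43)*(-17) = -35*(-17) = 595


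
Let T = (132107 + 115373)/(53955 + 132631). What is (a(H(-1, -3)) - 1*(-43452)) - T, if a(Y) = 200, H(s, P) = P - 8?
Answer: 4072302296/93293 ≈ 43651.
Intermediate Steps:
H(s, P) = -8 + P
T = 123740/93293 (T = 247480/186586 = 247480*(1/186586) = 123740/93293 ≈ 1.3264)
(a(H(-1, -3)) - 1*(-43452)) - T = (200 - 1*(-43452)) - 1*123740/93293 = (200 + 43452) - 123740/93293 = 43652 - 123740/93293 = 4072302296/93293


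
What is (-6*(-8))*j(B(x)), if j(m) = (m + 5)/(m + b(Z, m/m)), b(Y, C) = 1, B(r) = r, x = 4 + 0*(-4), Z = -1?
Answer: 432/5 ≈ 86.400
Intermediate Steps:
x = 4 (x = 4 + 0 = 4)
j(m) = (5 + m)/(1 + m) (j(m) = (m + 5)/(m + 1) = (5 + m)/(1 + m))
(-6*(-8))*j(B(x)) = (-6*(-8))*((5 + 4)/(1 + 4)) = 48*(9/5) = 432/5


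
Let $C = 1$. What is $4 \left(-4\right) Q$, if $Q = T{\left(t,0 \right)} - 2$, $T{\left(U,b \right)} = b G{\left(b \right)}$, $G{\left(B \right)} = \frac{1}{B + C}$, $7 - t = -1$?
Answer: $32$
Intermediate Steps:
$t = 8$ ($t = 7 - -1 = 7 + 1 = 8$)
$G{\left(B \right)} = \frac{1}{1 + B}$ ($G{\left(B \right)} = \frac{1}{B + 1} = \frac{1}{1 + B}$)
$T{\left(U,b \right)} = \frac{b}{1 + b}$
$Q = -2$ ($Q = \frac{0}{1 + 0} - 2 = \frac{0}{1} - 2 = 0 \cdot 1 - 2 = 0 - 2 = -2$)
$4 \left(-4\right) Q = 4 \left(-4\right) \left(-2\right) = \left(-16\right) \left(-2\right) = 32$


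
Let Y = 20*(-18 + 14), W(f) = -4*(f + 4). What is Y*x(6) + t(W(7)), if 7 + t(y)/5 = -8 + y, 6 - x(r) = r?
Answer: -295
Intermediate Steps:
x(r) = 6 - r
W(f) = -16 - 4*f (W(f) = -4*(4 + f) = -16 - 4*f)
t(y) = -75 + 5*y (t(y) = -35 + 5*(-8 + y) = -35 + (-40 + 5*y) = -75 + 5*y)
Y = -80 (Y = 20*(-4) = -80)
Y*x(6) + t(W(7)) = -80*(6 - 1*6) + (-75 + 5*(-16 - 4*7)) = -80*(6 - 6) + (-75 + 5*(-16 - 28)) = -80*0 + (-75 + 5*(-44)) = 0 + (-75 - 220) = 0 - 295 = -295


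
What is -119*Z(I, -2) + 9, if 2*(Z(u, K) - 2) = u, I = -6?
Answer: 128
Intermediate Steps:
Z(u, K) = 2 + u/2
-119*Z(I, -2) + 9 = -119*(2 + (1/2)*(-6)) + 9 = -119*(2 - 3) + 9 = -119*(-1) + 9 = 119 + 9 = 128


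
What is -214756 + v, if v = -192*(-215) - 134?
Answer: -173610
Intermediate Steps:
v = 41146 (v = 41280 - 134 = 41146)
-214756 + v = -214756 + 41146 = -173610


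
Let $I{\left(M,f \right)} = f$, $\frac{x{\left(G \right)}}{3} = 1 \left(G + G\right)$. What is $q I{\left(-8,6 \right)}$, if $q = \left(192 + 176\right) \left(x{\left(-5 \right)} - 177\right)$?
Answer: $-457056$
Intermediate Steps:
$x{\left(G \right)} = 6 G$ ($x{\left(G \right)} = 3 \cdot 1 \left(G + G\right) = 3 \cdot 1 \cdot 2 G = 3 \cdot 2 G = 6 G$)
$q = -76176$ ($q = \left(192 + 176\right) \left(6 \left(-5\right) - 177\right) = 368 \left(-30 - 177\right) = 368 \left(-207\right) = -76176$)
$q I{\left(-8,6 \right)} = \left(-76176\right) 6 = -457056$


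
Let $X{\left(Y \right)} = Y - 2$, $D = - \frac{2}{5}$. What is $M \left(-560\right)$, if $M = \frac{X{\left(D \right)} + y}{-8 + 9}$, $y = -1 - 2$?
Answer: $3024$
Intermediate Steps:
$y = -3$
$D = - \frac{2}{5}$ ($D = \left(-2\right) \frac{1}{5} = - \frac{2}{5} \approx -0.4$)
$X{\left(Y \right)} = -2 + Y$
$M = - \frac{27}{5}$ ($M = \frac{\left(-2 - \frac{2}{5}\right) - 3}{-8 + 9} = \frac{- \frac{12}{5} - 3}{1} = \left(- \frac{27}{5}\right) 1 = - \frac{27}{5} \approx -5.4$)
$M \left(-560\right) = \left(- \frac{27}{5}\right) \left(-560\right) = 3024$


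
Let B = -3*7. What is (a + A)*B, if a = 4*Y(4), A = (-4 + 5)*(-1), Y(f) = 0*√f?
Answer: 21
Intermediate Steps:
Y(f) = 0
A = -1 (A = 1*(-1) = -1)
a = 0 (a = 4*0 = 0)
B = -21
(a + A)*B = (0 - 1)*(-21) = -1*(-21) = 21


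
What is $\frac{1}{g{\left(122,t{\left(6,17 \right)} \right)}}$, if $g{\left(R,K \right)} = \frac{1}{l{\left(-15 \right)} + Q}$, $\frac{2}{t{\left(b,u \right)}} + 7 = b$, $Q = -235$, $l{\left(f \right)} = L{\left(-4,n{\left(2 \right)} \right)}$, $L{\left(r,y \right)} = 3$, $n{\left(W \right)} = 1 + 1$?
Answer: $-232$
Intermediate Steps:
$n{\left(W \right)} = 2$
$l{\left(f \right)} = 3$
$t{\left(b,u \right)} = \frac{2}{-7 + b}$
$g{\left(R,K \right)} = - \frac{1}{232}$ ($g{\left(R,K \right)} = \frac{1}{3 - 235} = \frac{1}{-232} = - \frac{1}{232}$)
$\frac{1}{g{\left(122,t{\left(6,17 \right)} \right)}} = \frac{1}{- \frac{1}{232}} = -232$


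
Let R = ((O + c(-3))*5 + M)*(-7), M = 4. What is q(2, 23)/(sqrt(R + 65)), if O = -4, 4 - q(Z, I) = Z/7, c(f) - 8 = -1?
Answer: -13*I*sqrt(17)/119 ≈ -0.45042*I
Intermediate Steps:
c(f) = 7 (c(f) = 8 - 1 = 7)
q(Z, I) = 4 - Z/7
R = -133 (R = ((-4 + 7)*5 + 4)*(-7) = (3*5 + 4)*(-7) = (15 + 4)*(-7) = 19*(-7) = -133)
q(2, 23)/(sqrt(R + 65)) = (4 - 1/7*2)/(sqrt(-133 + 65)) = (4 - 2/7)/(sqrt(-68)) = 26/(7*((2*I*sqrt(17)))) = 26*(-I*sqrt(17)/34)/7 = -13*I*sqrt(17)/119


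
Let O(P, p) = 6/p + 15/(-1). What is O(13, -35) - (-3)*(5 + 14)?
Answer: 1464/35 ≈ 41.829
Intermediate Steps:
O(P, p) = -15 + 6/p (O(P, p) = 6/p + 15*(-1) = 6/p - 15 = -15 + 6/p)
O(13, -35) - (-3)*(5 + 14) = (-15 + 6/(-35)) - (-3)*(5 + 14) = (-15 + 6*(-1/35)) - (-3)*19 = (-15 - 6/35) - 1*(-57) = -531/35 + 57 = 1464/35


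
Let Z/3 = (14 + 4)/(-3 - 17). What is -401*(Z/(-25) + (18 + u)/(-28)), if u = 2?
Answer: 425461/1750 ≈ 243.12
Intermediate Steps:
Z = -27/10 (Z = 3*((14 + 4)/(-3 - 17)) = 3*(18/(-20)) = 3*(18*(-1/20)) = 3*(-9/10) = -27/10 ≈ -2.7000)
-401*(Z/(-25) + (18 + u)/(-28)) = -401*(-27/10/(-25) + (18 + 2)/(-28)) = -401*(-27/10*(-1/25) + 20*(-1/28)) = -401*(27/250 - 5/7) = -401*(-1061/1750) = 425461/1750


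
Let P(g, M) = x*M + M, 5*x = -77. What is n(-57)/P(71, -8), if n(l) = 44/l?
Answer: -55/8208 ≈ -0.0067008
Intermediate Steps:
x = -77/5 (x = (1/5)*(-77) = -77/5 ≈ -15.400)
P(g, M) = -72*M/5 (P(g, M) = -77*M/5 + M = -72*M/5)
n(-57)/P(71, -8) = (44/(-57))/((-72/5*(-8))) = (44*(-1/57))/(576/5) = -44/57*5/576 = -55/8208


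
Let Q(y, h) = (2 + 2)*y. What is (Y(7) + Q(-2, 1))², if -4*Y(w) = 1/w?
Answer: 50625/784 ≈ 64.573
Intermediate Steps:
Y(w) = -1/(4*w)
Q(y, h) = 4*y
(Y(7) + Q(-2, 1))² = (-¼/7 + 4*(-2))² = (-¼*⅐ - 8)² = (-1/28 - 8)² = (-225/28)² = 50625/784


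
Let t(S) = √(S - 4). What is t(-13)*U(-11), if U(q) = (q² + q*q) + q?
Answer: 231*I*√17 ≈ 952.44*I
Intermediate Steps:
t(S) = √(-4 + S)
U(q) = q + 2*q² (U(q) = (q² + q²) + q = 2*q² + q = q + 2*q²)
t(-13)*U(-11) = √(-4 - 13)*(-11*(1 + 2*(-11))) = √(-17)*(-11*(1 - 22)) = (I*√17)*(-11*(-21)) = (I*√17)*231 = 231*I*√17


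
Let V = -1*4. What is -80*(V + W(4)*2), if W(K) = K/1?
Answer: -320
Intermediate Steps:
V = -4
W(K) = K (W(K) = K*1 = K)
-80*(V + W(4)*2) = -80*(-4 + 4*2) = -80*(-4 + 8) = -80*4 = -320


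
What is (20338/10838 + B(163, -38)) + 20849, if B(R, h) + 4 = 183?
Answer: 113960901/5419 ≈ 21030.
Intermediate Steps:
B(R, h) = 179 (B(R, h) = -4 + 183 = 179)
(20338/10838 + B(163, -38)) + 20849 = (20338/10838 + 179) + 20849 = (20338*(1/10838) + 179) + 20849 = (10169/5419 + 179) + 20849 = 980170/5419 + 20849 = 113960901/5419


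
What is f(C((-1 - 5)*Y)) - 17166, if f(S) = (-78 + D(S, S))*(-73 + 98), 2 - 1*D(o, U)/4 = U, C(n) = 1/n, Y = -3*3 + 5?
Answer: -113521/6 ≈ -18920.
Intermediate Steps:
Y = -4 (Y = -9 + 5 = -4)
D(o, U) = 8 - 4*U
f(S) = -1750 - 100*S (f(S) = (-78 + (8 - 4*S))*(-73 + 98) = (-70 - 4*S)*25 = -1750 - 100*S)
f(C((-1 - 5)*Y)) - 17166 = (-1750 - 100*(-1/(4*(-1 - 5)))) - 17166 = (-1750 - 100/((-6*(-4)))) - 17166 = (-1750 - 100/24) - 17166 = (-1750 - 100*1/24) - 17166 = (-1750 - 25/6) - 17166 = -10525/6 - 17166 = -113521/6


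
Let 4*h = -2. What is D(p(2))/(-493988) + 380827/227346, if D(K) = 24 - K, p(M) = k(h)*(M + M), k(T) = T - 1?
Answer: 23514643462/14038274481 ≈ 1.6750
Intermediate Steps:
h = -1/2 (h = (1/4)*(-2) = -1/2 ≈ -0.50000)
k(T) = -1 + T
p(M) = -3*M (p(M) = (-1 - 1/2)*(M + M) = -3*M)
D(p(2))/(-493988) + 380827/227346 = (24 - (-3)*2)/(-493988) + 380827/227346 = (24 - 1*(-6))*(-1/493988) + 380827*(1/227346) = (24 + 6)*(-1/493988) + 380827/227346 = 30*(-1/493988) + 380827/227346 = -15/246994 + 380827/227346 = 23514643462/14038274481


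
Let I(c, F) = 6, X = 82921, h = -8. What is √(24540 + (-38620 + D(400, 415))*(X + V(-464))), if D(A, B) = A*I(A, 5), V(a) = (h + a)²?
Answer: 16*I*√43252385 ≈ 1.0523e+5*I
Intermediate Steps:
V(a) = (-8 + a)²
D(A, B) = 6*A (D(A, B) = A*6 = 6*A)
√(24540 + (-38620 + D(400, 415))*(X + V(-464))) = √(24540 + (-38620 + 6*400)*(82921 + (-8 - 464)²)) = √(24540 + (-38620 + 2400)*(82921 + (-472)²)) = √(24540 - 36220*(82921 + 222784)) = √(24540 - 36220*305705) = √(24540 - 11072635100) = √(-11072610560) = 16*I*√43252385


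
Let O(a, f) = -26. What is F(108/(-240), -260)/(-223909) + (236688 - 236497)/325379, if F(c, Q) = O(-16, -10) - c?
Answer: 145943007/208157961460 ≈ 0.00070112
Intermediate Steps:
F(c, Q) = -26 - c
F(108/(-240), -260)/(-223909) + (236688 - 236497)/325379 = (-26 - 108/(-240))/(-223909) + (236688 - 236497)/325379 = (-26 - 108*(-1)/240)*(-1/223909) + 191*(1/325379) = (-26 - 1*(-9/20))*(-1/223909) + 191/325379 = (-26 + 9/20)*(-1/223909) + 191/325379 = -511/20*(-1/223909) + 191/325379 = 73/639740 + 191/325379 = 145943007/208157961460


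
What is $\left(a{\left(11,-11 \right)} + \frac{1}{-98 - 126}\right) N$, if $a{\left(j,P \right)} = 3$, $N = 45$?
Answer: $\frac{30195}{224} \approx 134.8$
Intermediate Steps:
$\left(a{\left(11,-11 \right)} + \frac{1}{-98 - 126}\right) N = \left(3 + \frac{1}{-98 - 126}\right) 45 = \left(3 + \frac{1}{-224}\right) 45 = \left(3 - \frac{1}{224}\right) 45 = \frac{671}{224} \cdot 45 = \frac{30195}{224}$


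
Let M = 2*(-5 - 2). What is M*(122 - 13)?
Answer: -1526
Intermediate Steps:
M = -14 (M = 2*(-7) = -14)
M*(122 - 13) = -14*(122 - 13) = -14*109 = -1526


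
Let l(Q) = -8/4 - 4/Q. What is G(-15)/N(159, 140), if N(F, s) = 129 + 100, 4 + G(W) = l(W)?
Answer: -86/3435 ≈ -0.025036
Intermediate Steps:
l(Q) = -2 - 4/Q (l(Q) = -8*1/4 - 4/Q = -2 - 4/Q)
G(W) = -6 - 4/W (G(W) = -4 + (-2 - 4/W) = -6 - 4/W)
N(F, s) = 229
G(-15)/N(159, 140) = (-6 - 4/(-15))/229 = (-6 - 4*(-1/15))*(1/229) = (-6 + 4/15)*(1/229) = -86/15*1/229 = -86/3435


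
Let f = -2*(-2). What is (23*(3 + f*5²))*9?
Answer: 21321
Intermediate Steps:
f = 4
(23*(3 + f*5²))*9 = (23*(3 + 4*5²))*9 = (23*(3 + 4*25))*9 = (23*(3 + 100))*9 = (23*103)*9 = 2369*9 = 21321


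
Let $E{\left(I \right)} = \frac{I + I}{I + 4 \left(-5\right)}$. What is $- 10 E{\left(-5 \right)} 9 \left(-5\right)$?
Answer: $180$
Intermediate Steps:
$E{\left(I \right)} = \frac{2 I}{-20 + I}$ ($E{\left(I \right)} = \frac{2 I}{I - 20} = \frac{2 I}{-20 + I}$)
$- 10 E{\left(-5 \right)} 9 \left(-5\right) = - 10 \cdot 2 \left(-5\right) \frac{1}{-20 - 5} \cdot 9 \left(-5\right) = - 10 \cdot 2 \left(-5\right) \frac{1}{-25} \cdot 9 \left(-5\right) = - 10 \cdot 2 \left(-5\right) \left(- \frac{1}{25}\right) 9 \left(-5\right) = \left(-10\right) \frac{2}{5} \cdot 9 \left(-5\right) = \left(-4\right) 9 \left(-5\right) = \left(-36\right) \left(-5\right) = 180$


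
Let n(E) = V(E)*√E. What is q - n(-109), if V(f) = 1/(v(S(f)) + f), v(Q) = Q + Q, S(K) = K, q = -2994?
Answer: -2994 + I*√109/327 ≈ -2994.0 + 0.031928*I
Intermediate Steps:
v(Q) = 2*Q
V(f) = 1/(3*f) (V(f) = 1/(2*f + f) = 1/(3*f))
n(E) = 1/(3*√E) (n(E) = (1/(3*E))*√E = 1/(3*√E))
q - n(-109) = -2994 - 1/(3*√(-109)) = -2994 - (-I*√109/109)/3 = -2994 - (-1)*I*√109/327 = -2994 + I*√109/327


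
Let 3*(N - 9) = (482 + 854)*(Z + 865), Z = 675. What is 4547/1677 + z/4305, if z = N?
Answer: 1169698888/7219485 ≈ 162.02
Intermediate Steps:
N = 2057467/3 (N = 9 + ((482 + 854)*(675 + 865))/3 = 9 + (1336*1540)/3 = 9 + (⅓)*2057440 = 9 + 2057440/3 = 2057467/3 ≈ 6.8582e+5)
z = 2057467/3 ≈ 6.8582e+5
4547/1677 + z/4305 = 4547/1677 + (2057467/3)/4305 = 4547*(1/1677) + (2057467/3)*(1/4305) = 4547/1677 + 2057467/12915 = 1169698888/7219485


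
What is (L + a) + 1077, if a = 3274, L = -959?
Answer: 3392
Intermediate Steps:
(L + a) + 1077 = (-959 + 3274) + 1077 = 2315 + 1077 = 3392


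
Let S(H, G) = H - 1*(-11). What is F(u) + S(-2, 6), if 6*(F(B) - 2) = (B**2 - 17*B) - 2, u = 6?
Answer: -1/3 ≈ -0.33333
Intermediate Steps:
S(H, G) = 11 + H (S(H, G) = H + 11 = 11 + H)
F(B) = 5/3 - 17*B/6 + B**2/6 (F(B) = 2 + ((B**2 - 17*B) - 2)/6 = 2 + (-2 + B**2 - 17*B)/6 = 2 + (-1/3 - 17*B/6 + B**2/6) = 5/3 - 17*B/6 + B**2/6)
F(u) + S(-2, 6) = (5/3 - 17/6*6 + (1/6)*6**2) + (11 - 2) = (5/3 - 17 + (1/6)*36) + 9 = (5/3 - 17 + 6) + 9 = -28/3 + 9 = -1/3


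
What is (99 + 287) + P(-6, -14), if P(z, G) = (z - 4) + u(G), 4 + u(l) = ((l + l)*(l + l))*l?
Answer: -10604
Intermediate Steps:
u(l) = -4 + 4*l³ (u(l) = -4 + ((l + l)*(l + l))*l = -4 + ((2*l)*(2*l))*l = -4 + (4*l²)*l = -4 + 4*l³)
P(z, G) = -8 + z + 4*G³ (P(z, G) = (z - 4) + (-4 + 4*G³) = (-4 + z) + (-4 + 4*G³) = -8 + z + 4*G³)
(99 + 287) + P(-6, -14) = (99 + 287) + (-8 - 6 + 4*(-14)³) = 386 + (-8 - 6 + 4*(-2744)) = 386 + (-8 - 6 - 10976) = 386 - 10990 = -10604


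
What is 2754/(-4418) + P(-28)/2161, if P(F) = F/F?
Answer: -2973488/4773649 ≈ -0.62290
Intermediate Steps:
P(F) = 1
2754/(-4418) + P(-28)/2161 = 2754/(-4418) + 1/2161 = 2754*(-1/4418) + 1*(1/2161) = -1377/2209 + 1/2161 = -2973488/4773649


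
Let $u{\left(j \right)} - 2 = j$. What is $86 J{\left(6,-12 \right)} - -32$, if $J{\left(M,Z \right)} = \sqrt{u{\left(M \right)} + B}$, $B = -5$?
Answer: $32 + 86 \sqrt{3} \approx 180.96$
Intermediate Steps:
$u{\left(j \right)} = 2 + j$
$J{\left(M,Z \right)} = \sqrt{-3 + M}$ ($J{\left(M,Z \right)} = \sqrt{\left(2 + M\right) - 5} = \sqrt{-3 + M}$)
$86 J{\left(6,-12 \right)} - -32 = 86 \sqrt{-3 + 6} - -32 = 86 \sqrt{3} + 32 = 32 + 86 \sqrt{3}$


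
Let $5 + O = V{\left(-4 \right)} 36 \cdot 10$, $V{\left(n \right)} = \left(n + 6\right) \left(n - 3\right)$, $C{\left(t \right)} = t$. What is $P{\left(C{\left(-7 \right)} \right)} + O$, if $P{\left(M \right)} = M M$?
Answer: $-4996$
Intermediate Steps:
$V{\left(n \right)} = \left(-3 + n\right) \left(6 + n\right)$ ($V{\left(n \right)} = \left(6 + n\right) \left(-3 + n\right) = \left(-3 + n\right) \left(6 + n\right)$)
$P{\left(M \right)} = M^{2}$
$O = -5045$ ($O = -5 + \left(-18 + \left(-4\right)^{2} + 3 \left(-4\right)\right) 36 \cdot 10 = -5 + \left(-18 + 16 - 12\right) 36 \cdot 10 = -5 + \left(-14\right) 36 \cdot 10 = -5 - 5040 = -5045$)
$P{\left(C{\left(-7 \right)} \right)} + O = \left(-7\right)^{2} - 5045 = 49 - 5045 = -4996$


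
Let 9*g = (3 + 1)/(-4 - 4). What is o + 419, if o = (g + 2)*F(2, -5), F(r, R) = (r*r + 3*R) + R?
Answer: 3491/9 ≈ 387.89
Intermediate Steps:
g = -1/18 (g = ((3 + 1)/(-4 - 4))/9 = (4/(-8))/9 = (4*(-1/8))/9 = (1/9)*(-1/2) = -1/18 ≈ -0.055556)
F(r, R) = r**2 + 4*R (F(r, R) = (r**2 + 3*R) + R = r**2 + 4*R)
o = -280/9 (o = (-1/18 + 2)*(2**2 + 4*(-5)) = 35*(4 - 20)/18 = (35/18)*(-16) = -280/9 ≈ -31.111)
o + 419 = -280/9 + 419 = 3491/9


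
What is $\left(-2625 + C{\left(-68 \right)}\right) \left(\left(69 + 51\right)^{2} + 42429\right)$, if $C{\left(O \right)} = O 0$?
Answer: $-149176125$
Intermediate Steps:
$C{\left(O \right)} = 0$
$\left(-2625 + C{\left(-68 \right)}\right) \left(\left(69 + 51\right)^{2} + 42429\right) = \left(-2625 + 0\right) \left(\left(69 + 51\right)^{2} + 42429\right) = - 2625 \left(120^{2} + 42429\right) = - 2625 \left(14400 + 42429\right) = \left(-2625\right) 56829 = -149176125$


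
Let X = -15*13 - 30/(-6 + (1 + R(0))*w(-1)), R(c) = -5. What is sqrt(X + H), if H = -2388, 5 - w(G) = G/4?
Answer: I*sqrt(23237)/3 ≈ 50.812*I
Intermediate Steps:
w(G) = 5 - G/4
X = -1745/9 (X = -15*13 - 30/(-6 + (1 - 5)*(5 - 1/4*(-1))) = -195 - 30/(-6 - 4*(5 + 1/4)) = -195 - 30/(-6 - 4*21/4) = -195 - 30/(-6 - 21) = -195 - 30/(-27) = -195 - 30*(-1/27) = -195 + 10/9 = -1745/9 ≈ -193.89)
sqrt(X + H) = sqrt(-1745/9 - 2388) = sqrt(-23237/9) = I*sqrt(23237)/3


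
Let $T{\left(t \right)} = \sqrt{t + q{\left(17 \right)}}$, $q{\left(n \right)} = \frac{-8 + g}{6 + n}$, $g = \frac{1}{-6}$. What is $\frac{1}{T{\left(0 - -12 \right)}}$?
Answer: $\frac{\sqrt{221766}}{1607} \approx 0.29304$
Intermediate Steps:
$g = - \frac{1}{6} \approx -0.16667$
$q{\left(n \right)} = - \frac{49}{6 \left(6 + n\right)}$ ($q{\left(n \right)} = \frac{-8 - \frac{1}{6}}{6 + n} = - \frac{49}{6 \left(6 + n\right)}$)
$T{\left(t \right)} = \sqrt{- \frac{49}{138} + t}$ ($T{\left(t \right)} = \sqrt{t - \frac{49}{36 + 6 \cdot 17}} = \sqrt{t - \frac{49}{36 + 102}} = \sqrt{t - \frac{49}{138}} = \sqrt{- \frac{49}{138} + t}$)
$\frac{1}{T{\left(0 - -12 \right)}} = \frac{1}{\frac{1}{138} \sqrt{-6762 + 19044 \left(0 - -12\right)}} = \frac{1}{\frac{1}{138} \sqrt{-6762 + 19044 \left(0 + 12\right)}} = \frac{1}{\frac{1}{138} \sqrt{-6762 + 19044 \cdot 12}} = \frac{1}{\frac{1}{138} \sqrt{-6762 + 228528}} = \frac{1}{\frac{1}{138} \sqrt{221766}} = \frac{\sqrt{221766}}{1607}$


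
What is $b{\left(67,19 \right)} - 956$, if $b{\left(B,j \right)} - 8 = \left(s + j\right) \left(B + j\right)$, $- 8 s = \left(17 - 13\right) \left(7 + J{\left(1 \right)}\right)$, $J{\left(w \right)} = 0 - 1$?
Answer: $428$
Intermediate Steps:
$J{\left(w \right)} = -1$ ($J{\left(w \right)} = 0 - 1 = -1$)
$s = -3$ ($s = - \frac{\left(17 - 13\right) \left(7 - 1\right)}{8} = - \frac{4 \cdot 6}{8} = \left(- \frac{1}{8}\right) 24 = -3$)
$b{\left(B,j \right)} = 8 + \left(-3 + j\right) \left(B + j\right)$
$b{\left(67,19 \right)} - 956 = \left(8 + 19^{2} - 201 - 57 + 67 \cdot 19\right) - 956 = \left(8 + 361 - 201 - 57 + 1273\right) - 956 = 1384 - 956 = 428$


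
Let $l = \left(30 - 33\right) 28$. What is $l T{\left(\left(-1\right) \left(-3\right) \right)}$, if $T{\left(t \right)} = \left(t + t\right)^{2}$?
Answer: $-3024$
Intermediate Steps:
$T{\left(t \right)} = 4 t^{2}$ ($T{\left(t \right)} = \left(2 t\right)^{2} = 4 t^{2}$)
$l = -84$ ($l = \left(-3\right) 28 = -84$)
$l T{\left(\left(-1\right) \left(-3\right) \right)} = - 84 \cdot 4 \left(\left(-1\right) \left(-3\right)\right)^{2} = - 84 \cdot 4 \cdot 3^{2} = - 84 \cdot 4 \cdot 9 = \left(-84\right) 36 = -3024$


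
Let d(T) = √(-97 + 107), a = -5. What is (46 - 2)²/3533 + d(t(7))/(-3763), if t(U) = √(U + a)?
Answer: 1936/3533 - √10/3763 ≈ 0.54714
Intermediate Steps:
t(U) = √(-5 + U) (t(U) = √(U - 5) = √(-5 + U))
d(T) = √10
(46 - 2)²/3533 + d(t(7))/(-3763) = (46 - 2)²/3533 + √10/(-3763) = 44²*(1/3533) + √10*(-1/3763) = 1936*(1/3533) - √10/3763 = 1936/3533 - √10/3763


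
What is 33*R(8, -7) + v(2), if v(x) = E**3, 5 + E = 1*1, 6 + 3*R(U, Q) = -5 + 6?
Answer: -119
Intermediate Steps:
R(U, Q) = -5/3 (R(U, Q) = -2 + (-5 + 6)/3 = -2 + (1/3)*1 = -2 + 1/3 = -5/3)
E = -4 (E = -5 + 1*1 = -5 + 1 = -4)
v(x) = -64 (v(x) = (-4)**3 = -64)
33*R(8, -7) + v(2) = 33*(-5/3) - 64 = -55 - 64 = -119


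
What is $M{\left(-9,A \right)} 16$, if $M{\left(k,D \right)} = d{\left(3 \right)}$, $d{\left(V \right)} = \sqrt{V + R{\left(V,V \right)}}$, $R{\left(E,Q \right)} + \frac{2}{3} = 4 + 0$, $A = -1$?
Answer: $\frac{16 \sqrt{57}}{3} \approx 40.266$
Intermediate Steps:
$R{\left(E,Q \right)} = \frac{10}{3}$ ($R{\left(E,Q \right)} = - \frac{2}{3} + \left(4 + 0\right) = - \frac{2}{3} + 4 = \frac{10}{3}$)
$d{\left(V \right)} = \sqrt{\frac{10}{3} + V}$ ($d{\left(V \right)} = \sqrt{V + \frac{10}{3}} = \sqrt{\frac{10}{3} + V}$)
$M{\left(k,D \right)} = \frac{\sqrt{57}}{3}$ ($M{\left(k,D \right)} = \frac{\sqrt{30 + 9 \cdot 3}}{3} = \frac{\sqrt{30 + 27}}{3} = \frac{\sqrt{57}}{3}$)
$M{\left(-9,A \right)} 16 = \frac{\sqrt{57}}{3} \cdot 16 = \frac{16 \sqrt{57}}{3}$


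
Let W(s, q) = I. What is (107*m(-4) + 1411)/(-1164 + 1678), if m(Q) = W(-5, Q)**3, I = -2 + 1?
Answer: 652/257 ≈ 2.5370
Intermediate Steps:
I = -1
W(s, q) = -1
m(Q) = -1 (m(Q) = (-1)**3 = -1)
(107*m(-4) + 1411)/(-1164 + 1678) = (107*(-1) + 1411)/(-1164 + 1678) = (-107 + 1411)/514 = 1304*(1/514) = 652/257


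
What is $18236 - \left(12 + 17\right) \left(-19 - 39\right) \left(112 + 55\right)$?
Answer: $299130$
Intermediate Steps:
$18236 - \left(12 + 17\right) \left(-19 - 39\right) \left(112 + 55\right) = 18236 - 29 \left(-58\right) 167 = 18236 - \left(-1682\right) 167 = 18236 - -280894 = 18236 + 280894 = 299130$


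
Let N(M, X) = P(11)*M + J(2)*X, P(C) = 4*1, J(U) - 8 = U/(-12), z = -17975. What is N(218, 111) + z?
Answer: -32467/2 ≈ -16234.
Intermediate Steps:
J(U) = 8 - U/12 (J(U) = 8 + U/(-12) = 8 + U*(-1/12) = 8 - U/12)
P(C) = 4
N(M, X) = 4*M + 47*X/6 (N(M, X) = 4*M + (8 - 1/12*2)*X = 4*M + (8 - 1/6)*X = 4*M + 47*X/6)
N(218, 111) + z = (4*218 + (47/6)*111) - 17975 = (872 + 1739/2) - 17975 = 3483/2 - 17975 = -32467/2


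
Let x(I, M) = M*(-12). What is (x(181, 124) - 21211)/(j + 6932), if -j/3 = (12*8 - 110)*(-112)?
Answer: -22699/2228 ≈ -10.188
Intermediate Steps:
x(I, M) = -12*M
j = -4704 (j = -3*(12*8 - 110)*(-112) = -3*(96 - 110)*(-112) = -(-42)*(-112) = -3*1568 = -4704)
(x(181, 124) - 21211)/(j + 6932) = (-12*124 - 21211)/(-4704 + 6932) = (-1488 - 21211)/2228 = -22699*1/2228 = -22699/2228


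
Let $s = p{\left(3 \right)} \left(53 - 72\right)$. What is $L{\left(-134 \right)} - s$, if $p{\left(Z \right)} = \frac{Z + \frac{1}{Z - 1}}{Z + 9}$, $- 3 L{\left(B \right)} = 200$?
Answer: $- \frac{489}{8} \approx -61.125$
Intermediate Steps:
$L{\left(B \right)} = - \frac{200}{3}$ ($L{\left(B \right)} = \left(- \frac{1}{3}\right) 200 = - \frac{200}{3}$)
$p{\left(Z \right)} = \frac{Z + \frac{1}{-1 + Z}}{9 + Z}$
$s = - \frac{133}{24}$ ($s = \frac{1 + 3^{2} - 3}{-9 + 3^{2} + 8 \cdot 3} \left(53 - 72\right) = \frac{1 + 9 - 3}{-9 + 9 + 24} \left(53 - 72\right) = \frac{1}{24} \cdot 7 \left(53 - 72\right) = \frac{1}{24} \cdot 7 \left(-19\right) = \frac{7}{24} \left(-19\right) = - \frac{133}{24} \approx -5.5417$)
$L{\left(-134 \right)} - s = - \frac{200}{3} - - \frac{133}{24} = - \frac{200}{3} + \frac{133}{24} = - \frac{489}{8}$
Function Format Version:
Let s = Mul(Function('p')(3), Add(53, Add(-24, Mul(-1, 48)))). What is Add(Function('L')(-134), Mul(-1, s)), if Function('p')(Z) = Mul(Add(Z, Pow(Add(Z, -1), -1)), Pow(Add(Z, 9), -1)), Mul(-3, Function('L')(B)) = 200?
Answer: Rational(-489, 8) ≈ -61.125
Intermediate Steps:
Function('L')(B) = Rational(-200, 3) (Function('L')(B) = Mul(Rational(-1, 3), 200) = Rational(-200, 3))
Function('p')(Z) = Mul(Pow(Add(9, Z), -1), Add(Z, Pow(Add(-1, Z), -1))) (Function('p')(Z) = Mul(Add(Z, Pow(Add(-1, Z), -1)), Pow(Add(9, Z), -1)) = Mul(Pow(Add(9, Z), -1), Add(Z, Pow(Add(-1, Z), -1))))
s = Rational(-133, 24) (s = Mul(Mul(Pow(Add(-9, Pow(3, 2), Mul(8, 3)), -1), Add(1, Pow(3, 2), Mul(-1, 3))), Add(53, Add(-24, Mul(-1, 48)))) = Mul(Mul(Pow(Add(-9, 9, 24), -1), Add(1, 9, -3)), Add(53, Add(-24, -48))) = Mul(Mul(Pow(24, -1), 7), Add(53, -72)) = Mul(Mul(Rational(1, 24), 7), -19) = Mul(Rational(7, 24), -19) = Rational(-133, 24) ≈ -5.5417)
Add(Function('L')(-134), Mul(-1, s)) = Add(Rational(-200, 3), Mul(-1, Rational(-133, 24))) = Add(Rational(-200, 3), Rational(133, 24)) = Rational(-489, 8)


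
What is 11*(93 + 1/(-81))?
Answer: 82852/81 ≈ 1022.9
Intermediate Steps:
11*(93 + 1/(-81)) = 11*(93 - 1/81) = 11*(7532/81) = 82852/81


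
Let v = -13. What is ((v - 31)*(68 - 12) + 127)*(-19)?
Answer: 44403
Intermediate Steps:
((v - 31)*(68 - 12) + 127)*(-19) = ((-13 - 31)*(68 - 12) + 127)*(-19) = (-44*56 + 127)*(-19) = (-2464 + 127)*(-19) = -2337*(-19) = 44403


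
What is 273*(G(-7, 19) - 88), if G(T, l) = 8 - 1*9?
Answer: -24297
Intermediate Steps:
G(T, l) = -1 (G(T, l) = 8 - 9 = -1)
273*(G(-7, 19) - 88) = 273*(-1 - 88) = 273*(-89) = -24297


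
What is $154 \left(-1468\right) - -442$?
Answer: $-225630$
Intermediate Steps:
$154 \left(-1468\right) - -442 = -226072 + 442 = -225630$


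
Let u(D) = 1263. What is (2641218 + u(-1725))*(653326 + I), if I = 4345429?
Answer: 13209115111155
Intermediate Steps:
(2641218 + u(-1725))*(653326 + I) = (2641218 + 1263)*(653326 + 4345429) = 2642481*4998755 = 13209115111155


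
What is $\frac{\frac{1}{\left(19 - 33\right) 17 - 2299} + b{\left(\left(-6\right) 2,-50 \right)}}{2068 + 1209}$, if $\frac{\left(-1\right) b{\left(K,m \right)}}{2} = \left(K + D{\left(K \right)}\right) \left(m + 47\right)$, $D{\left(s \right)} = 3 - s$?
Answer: $\frac{45665}{8313749} \approx 0.0054927$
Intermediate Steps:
$b{\left(K,m \right)} = -282 - 6 m$ ($b{\left(K,m \right)} = - 2 \left(K - \left(-3 + K\right)\right) \left(m + 47\right) = - 2 \cdot 3 \left(47 + m\right) = - 2 \left(141 + 3 m\right) = -282 - 6 m$)
$\frac{\frac{1}{\left(19 - 33\right) 17 - 2299} + b{\left(\left(-6\right) 2,-50 \right)}}{2068 + 1209} = \frac{\frac{1}{\left(19 - 33\right) 17 - 2299} - -18}{2068 + 1209} = \frac{\frac{1}{\left(-14\right) 17 - 2299} + \left(-282 + 300\right)}{3277} = \left(\frac{1}{-238 - 2299} + 18\right) \frac{1}{3277} = \left(\frac{1}{-2537} + 18\right) \frac{1}{3277} = \left(- \frac{1}{2537} + 18\right) \frac{1}{3277} = \frac{45665}{2537} \cdot \frac{1}{3277} = \frac{45665}{8313749}$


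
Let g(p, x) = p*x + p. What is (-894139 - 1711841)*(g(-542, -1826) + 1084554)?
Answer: -5404031149920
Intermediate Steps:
g(p, x) = p + p*x
(-894139 - 1711841)*(g(-542, -1826) + 1084554) = (-894139 - 1711841)*(-542*(1 - 1826) + 1084554) = -2605980*(-542*(-1825) + 1084554) = -2605980*(989150 + 1084554) = -2605980*2073704 = -5404031149920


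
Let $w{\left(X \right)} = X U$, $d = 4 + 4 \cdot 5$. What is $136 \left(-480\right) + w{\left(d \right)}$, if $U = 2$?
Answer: $-65232$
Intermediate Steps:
$d = 24$ ($d = 4 + 20 = 24$)
$w{\left(X \right)} = 2 X$ ($w{\left(X \right)} = X 2 = 2 X$)
$136 \left(-480\right) + w{\left(d \right)} = 136 \left(-480\right) + 2 \cdot 24 = -65280 + 48 = -65232$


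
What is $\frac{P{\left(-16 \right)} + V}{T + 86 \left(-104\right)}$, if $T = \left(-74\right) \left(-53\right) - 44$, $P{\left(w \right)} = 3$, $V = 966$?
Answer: $- \frac{57}{298} \approx -0.19128$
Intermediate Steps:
$T = 3878$ ($T = 3922 - 44 = 3878$)
$\frac{P{\left(-16 \right)} + V}{T + 86 \left(-104\right)} = \frac{3 + 966}{3878 + 86 \left(-104\right)} = \frac{969}{3878 - 8944} = \frac{969}{-5066} = 969 \left(- \frac{1}{5066}\right) = - \frac{57}{298}$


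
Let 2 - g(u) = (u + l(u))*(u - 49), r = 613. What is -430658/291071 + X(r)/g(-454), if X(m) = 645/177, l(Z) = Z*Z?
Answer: -2628491450769871/1776531849593732 ≈ -1.4796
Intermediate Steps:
l(Z) = Z²
X(m) = 215/59 (X(m) = 645*(1/177) = 215/59)
g(u) = 2 - (-49 + u)*(u + u²) (g(u) = 2 - (u + u²)*(u - 49) = 2 - (u + u²)*(-49 + u) = 2 - (-49 + u)*(u + u²))
-430658/291071 + X(r)/g(-454) = -430658/291071 + 215/(59*(2 - 1*(-454)³ + 48*(-454)² + 49*(-454))) = -430658*1/291071 + 215/(59*(2 - 1*(-93576664) + 48*206116 - 22246)) = -430658/291071 + 215/(59*(2 + 93576664 + 9893568 - 22246)) = -430658/291071 + (215/59)/103447988 = -430658/291071 + (215/59)*(1/103447988) = -430658/291071 + 215/6103431292 = -2628491450769871/1776531849593732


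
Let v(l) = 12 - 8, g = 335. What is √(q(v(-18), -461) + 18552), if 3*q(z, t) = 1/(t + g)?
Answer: 13*√1742790/126 ≈ 136.21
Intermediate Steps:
v(l) = 4
q(z, t) = 1/(3*(335 + t)) (q(z, t) = 1/(3*(t + 335)) = 1/(3*(335 + t)))
√(q(v(-18), -461) + 18552) = √(1/(3*(335 - 461)) + 18552) = √((⅓)/(-126) + 18552) = √((⅓)*(-1/126) + 18552) = √(-1/378 + 18552) = √(7012655/378) = 13*√1742790/126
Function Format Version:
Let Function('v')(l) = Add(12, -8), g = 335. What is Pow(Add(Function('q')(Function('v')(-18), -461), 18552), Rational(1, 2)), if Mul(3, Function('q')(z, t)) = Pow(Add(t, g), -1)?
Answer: Mul(Rational(13, 126), Pow(1742790, Rational(1, 2))) ≈ 136.21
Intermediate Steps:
Function('v')(l) = 4
Function('q')(z, t) = Mul(Rational(1, 3), Pow(Add(335, t), -1)) (Function('q')(z, t) = Mul(Rational(1, 3), Pow(Add(t, 335), -1)) = Mul(Rational(1, 3), Pow(Add(335, t), -1)))
Pow(Add(Function('q')(Function('v')(-18), -461), 18552), Rational(1, 2)) = Pow(Add(Mul(Rational(1, 3), Pow(Add(335, -461), -1)), 18552), Rational(1, 2)) = Pow(Add(Mul(Rational(1, 3), Pow(-126, -1)), 18552), Rational(1, 2)) = Pow(Add(Mul(Rational(1, 3), Rational(-1, 126)), 18552), Rational(1, 2)) = Pow(Add(Rational(-1, 378), 18552), Rational(1, 2)) = Pow(Rational(7012655, 378), Rational(1, 2)) = Mul(Rational(13, 126), Pow(1742790, Rational(1, 2)))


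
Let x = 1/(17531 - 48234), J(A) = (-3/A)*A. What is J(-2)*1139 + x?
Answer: -104912152/30703 ≈ -3417.0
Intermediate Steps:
J(A) = -3
x = -1/30703 (x = 1/(-30703) = -1/30703 ≈ -3.2570e-5)
J(-2)*1139 + x = -3*1139 - 1/30703 = -3417 - 1/30703 = -104912152/30703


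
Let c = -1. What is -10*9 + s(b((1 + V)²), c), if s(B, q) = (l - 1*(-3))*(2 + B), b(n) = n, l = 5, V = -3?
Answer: -42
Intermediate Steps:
s(B, q) = 16 + 8*B (s(B, q) = (5 - 1*(-3))*(2 + B) = (5 + 3)*(2 + B) = 8*(2 + B) = 16 + 8*B)
-10*9 + s(b((1 + V)²), c) = -10*9 + (16 + 8*(1 - 3)²) = -90 + (16 + 8*(-2)²) = -90 + (16 + 8*4) = -90 + (16 + 32) = -90 + 48 = -42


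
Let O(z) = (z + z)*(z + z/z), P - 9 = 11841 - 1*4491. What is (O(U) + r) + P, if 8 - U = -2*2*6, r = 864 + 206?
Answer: 10541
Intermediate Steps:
r = 1070
U = 32 (U = 8 - (-2*2)*6 = 8 - (-4)*6 = 8 - 1*(-24) = 8 + 24 = 32)
P = 7359 (P = 9 + (11841 - 1*4491) = 9 + (11841 - 4491) = 9 + 7350 = 7359)
O(z) = 2*z*(1 + z) (O(z) = (2*z)*(z + 1) = (2*z)*(1 + z) = 2*z*(1 + z))
(O(U) + r) + P = (2*32*(1 + 32) + 1070) + 7359 = (2*32*33 + 1070) + 7359 = (2112 + 1070) + 7359 = 3182 + 7359 = 10541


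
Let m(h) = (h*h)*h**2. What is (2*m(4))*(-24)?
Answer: -12288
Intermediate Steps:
m(h) = h**4 (m(h) = h**2*h**2 = h**4)
(2*m(4))*(-24) = (2*4**4)*(-24) = (2*256)*(-24) = 512*(-24) = -12288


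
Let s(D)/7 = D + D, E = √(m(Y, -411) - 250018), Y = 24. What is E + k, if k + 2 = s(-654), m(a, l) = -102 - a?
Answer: -9158 + 4*I*√15634 ≈ -9158.0 + 500.14*I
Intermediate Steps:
E = 4*I*√15634 (E = √((-102 - 1*24) - 250018) = √((-102 - 24) - 250018) = √(-126 - 250018) = √(-250144) = 4*I*√15634 ≈ 500.14*I)
s(D) = 14*D (s(D) = 7*(D + D) = 7*(2*D) = 14*D)
k = -9158 (k = -2 + 14*(-654) = -2 - 9156 = -9158)
E + k = 4*I*√15634 - 9158 = -9158 + 4*I*√15634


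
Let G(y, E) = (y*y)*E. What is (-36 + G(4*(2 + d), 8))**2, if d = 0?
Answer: 226576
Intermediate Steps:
G(y, E) = E*y**2 (G(y, E) = y**2*E = E*y**2)
(-36 + G(4*(2 + d), 8))**2 = (-36 + 8*(4*(2 + 0))**2)**2 = (-36 + 8*(4*2)**2)**2 = (-36 + 8*8**2)**2 = (-36 + 8*64)**2 = (-36 + 512)**2 = 476**2 = 226576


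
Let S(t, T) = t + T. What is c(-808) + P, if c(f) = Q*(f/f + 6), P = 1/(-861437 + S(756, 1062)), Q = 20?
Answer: 120346659/859619 ≈ 140.00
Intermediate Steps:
S(t, T) = T + t
P = -1/859619 (P = 1/(-861437 + (1062 + 756)) = 1/(-861437 + 1818) = 1/(-859619) = -1/859619 ≈ -1.1633e-6)
c(f) = 140 (c(f) = 20*(f/f + 6) = 20*(1 + 6) = 20*7 = 140)
c(-808) + P = 140 - 1/859619 = 120346659/859619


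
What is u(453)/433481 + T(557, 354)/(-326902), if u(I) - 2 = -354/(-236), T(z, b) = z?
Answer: -120152380/70852902931 ≈ -0.0016958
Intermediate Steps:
u(I) = 7/2 (u(I) = 2 - 354/(-236) = 2 - 354*(-1/236) = 2 + 3/2 = 7/2)
u(453)/433481 + T(557, 354)/(-326902) = (7/2)/433481 + 557/(-326902) = (7/2)*(1/433481) + 557*(-1/326902) = 7/866962 - 557/326902 = -120152380/70852902931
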